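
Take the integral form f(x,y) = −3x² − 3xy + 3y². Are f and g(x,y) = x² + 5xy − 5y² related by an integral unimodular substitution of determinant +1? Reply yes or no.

D₁ = 45, D₂ = 45
river cycle of f (length 2): (3, 3, -3), (-3, 3, 3)
river cycle of g (length 2): (-5, 5, 1), (1, 5, -5)
cycles differ ⇒ inequivalent

no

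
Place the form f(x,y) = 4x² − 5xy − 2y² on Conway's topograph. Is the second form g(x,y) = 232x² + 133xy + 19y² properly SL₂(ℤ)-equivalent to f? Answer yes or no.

D₁ = 57, D₂ = 57
river cycle of f (length 6): (-2, 5, 4), (4, 3, -3), (-3, 3, 4), (4, 5, -2), (-2, 7, 1), (1, 7, -2)
river cycle of g (length 6): (4, 5, -2), (-2, 7, 1), (1, 7, -2), (-2, 5, 4), (4, 3, -3), (-3, 3, 4)
cycles coincide ⇒ equivalent

yes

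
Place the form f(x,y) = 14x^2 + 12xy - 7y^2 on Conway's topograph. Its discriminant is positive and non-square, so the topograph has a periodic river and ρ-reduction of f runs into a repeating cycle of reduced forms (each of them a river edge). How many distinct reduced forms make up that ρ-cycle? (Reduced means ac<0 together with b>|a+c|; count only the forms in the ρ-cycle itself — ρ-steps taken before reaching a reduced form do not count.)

D = 536, ⌊√D⌋ = 23
river: ρ → (-7,16,10)
river: ρ → (10,4,-13)
river: ρ → (-13,22,1)
river: ρ → (1,22,-13)
river: ρ → (-13,4,10)
river: ρ → (10,16,-7)
river: ρ → (-7,12,14)
river: ρ → (14,16,-5)
river: ρ → (-5,14,17)
river: ρ → (17,20,-2)
river: ρ → (-2,20,17)
river: ρ → (17,14,-5)
river: ρ → (-5,16,14)
river: ρ → (14,12,-7)
ρ-cycle length = 14 (tail of 0 descent steps not counted)

14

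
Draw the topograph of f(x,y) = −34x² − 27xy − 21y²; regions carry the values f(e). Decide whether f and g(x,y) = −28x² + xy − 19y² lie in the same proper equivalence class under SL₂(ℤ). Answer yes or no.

D₁ = -2127, D₂ = -2127
f is negative-definite; reduce −f:
−f: flip: (34,27,21)→(21,-27,34)
−f: translate: b→15 (≡-27 mod 42), so (21,-27,34)→(21,15,28)
−f: reduced (well bottom): (21,15,28) with a≤c, −a<b≤a
flip sign back: reduced form of f is (-21,-15,-28)
g is negative-definite; reduce −g:
−g: flip: (28,-1,19)→(19,1,28)
−g: reduced (well bottom): (19,1,28) with a≤c, −a<b≤a
flip sign back: reduced form of g is (-19,-1,-28)
reduced forms (-21, -15, -28) vs (-19, -1, -28) ⇒ inequivalent

no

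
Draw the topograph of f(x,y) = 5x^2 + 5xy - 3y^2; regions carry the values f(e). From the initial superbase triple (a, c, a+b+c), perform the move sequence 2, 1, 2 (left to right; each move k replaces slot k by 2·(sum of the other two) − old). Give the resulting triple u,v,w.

start (5,-3,7) = (f(1,0),f(0,1),f(1,1))
replace slot 2: 2·(5+7) − (-3) = 27 → (5,27,7)
replace slot 1: 2·(27+7) − 5 = 63 → (63,27,7)
replace slot 2: 2·(63+7) − 27 = 113 → (63,113,7)

63,113,7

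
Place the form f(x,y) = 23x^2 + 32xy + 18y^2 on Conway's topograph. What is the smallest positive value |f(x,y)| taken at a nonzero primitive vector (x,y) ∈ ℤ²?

translate: b→-14 (≡32 mod 46), so (23,32,18)→(23,-14,9)
flip: (23,-14,9)→(9,14,23)
translate: b→-4 (≡14 mod 18), so (9,14,23)→(9,-4,18)
reduced (well bottom): (9,-4,18) with a≤c, −a<b≤a
well minimum = a = 9

9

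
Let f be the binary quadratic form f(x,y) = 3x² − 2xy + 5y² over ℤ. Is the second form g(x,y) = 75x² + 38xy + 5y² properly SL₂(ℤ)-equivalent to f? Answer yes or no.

D₁ = -56, D₂ = -56
f: reduced (well bottom): (3,-2,5) with a≤c, −a<b≤a
g: flip: (75,38,5)→(5,-38,75)
g: translate: b→2 (≡-38 mod 10), so (5,-38,75)→(5,2,3)
g: flip: (5,2,3)→(3,-2,5)
g: reduced (well bottom): (3,-2,5) with a≤c, −a<b≤a
reduced forms (3, -2, 5) vs (3, -2, 5) ⇒ equivalent

yes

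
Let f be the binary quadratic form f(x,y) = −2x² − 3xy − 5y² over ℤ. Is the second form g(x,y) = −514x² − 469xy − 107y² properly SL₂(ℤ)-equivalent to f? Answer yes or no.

D₁ = -31, D₂ = -31
f is negative-definite; reduce −f:
−f: translate: b→-1 (≡3 mod 4), so (2,3,5)→(2,-1,4)
−f: reduced (well bottom): (2,-1,4) with a≤c, −a<b≤a
flip sign back: reduced form of f is (-2,1,-4)
g is negative-definite; reduce −g:
−g: flip: (514,469,107)→(107,-469,514)
−g: translate: b→-41 (≡-469 mod 214), so (107,-469,514)→(107,-41,4)
−g: flip: (107,-41,4)→(4,41,107)
−g: translate: b→1 (≡41 mod 8), so (4,41,107)→(4,1,2)
−g: flip: (4,1,2)→(2,-1,4)
−g: reduced (well bottom): (2,-1,4) with a≤c, −a<b≤a
flip sign back: reduced form of g is (-2,1,-4)
reduced forms (-2, 1, -4) vs (-2, 1, -4) ⇒ equivalent

yes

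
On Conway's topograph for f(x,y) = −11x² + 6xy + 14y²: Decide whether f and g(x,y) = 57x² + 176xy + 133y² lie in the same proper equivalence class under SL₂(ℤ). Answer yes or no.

D₁ = 652, D₂ = 652
river cycle of f (length 18): (14, 22, -3), (-3, 20, 21), (21, 22, -2), (-2, 22, 21), (21, 20, -3), (-3, 22, 14), (14, 6, -11), (-11, 16, 9), (9, 20, -7), (-7, 22, 6), … (8 more)
river cycle of g (length 18): (14, 22, -3), (-3, 20, 21), (21, 22, -2), (-2, 22, 21), (21, 20, -3), (-3, 22, 14), (14, 6, -11), (-11, 16, 9), (9, 20, -7), (-7, 22, 6), … (8 more)
cycles coincide ⇒ equivalent

yes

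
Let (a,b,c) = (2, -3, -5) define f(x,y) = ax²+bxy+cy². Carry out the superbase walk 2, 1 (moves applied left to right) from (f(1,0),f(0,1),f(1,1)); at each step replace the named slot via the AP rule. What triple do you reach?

start (2,-5,-6) = (f(1,0),f(0,1),f(1,1))
replace slot 2: 2·(2+(-6)) − (-5) = -3 → (2,-3,-6)
replace slot 1: 2·((-3)+(-6)) − 2 = -20 → (-20,-3,-6)

-20,-3,-6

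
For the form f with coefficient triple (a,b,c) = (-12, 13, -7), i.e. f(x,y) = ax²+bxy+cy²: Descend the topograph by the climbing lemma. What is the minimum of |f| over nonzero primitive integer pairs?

translate: b→11 (≡-13 mod 24), so (12,-13,7)→(12,11,6)
flip: (12,11,6)→(6,-11,12)
translate: b→1 (≡-11 mod 12), so (6,-11,12)→(6,1,7)
reduced (well bottom): (6,1,7) with a≤c, −a<b≤a
well minimum |f| = |-6| = 6 (negative-definite)

6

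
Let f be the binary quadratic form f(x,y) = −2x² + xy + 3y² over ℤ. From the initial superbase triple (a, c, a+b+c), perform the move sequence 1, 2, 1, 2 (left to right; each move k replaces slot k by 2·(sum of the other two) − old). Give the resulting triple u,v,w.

start (-2,3,2) = (f(1,0),f(0,1),f(1,1))
replace slot 1: 2·(3+2) − (-2) = 12 → (12,3,2)
replace slot 2: 2·(12+2) − 3 = 25 → (12,25,2)
replace slot 1: 2·(25+2) − 12 = 42 → (42,25,2)
replace slot 2: 2·(42+2) − 25 = 63 → (42,63,2)

42,63,2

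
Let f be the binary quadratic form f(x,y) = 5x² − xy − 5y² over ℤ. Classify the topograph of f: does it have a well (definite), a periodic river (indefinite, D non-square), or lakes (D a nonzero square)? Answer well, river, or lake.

D = b²−4ac = (-1)² − 4·5·(-5) = 101
D > 0 non-square ⇒ indefinite ⇒ periodic river

river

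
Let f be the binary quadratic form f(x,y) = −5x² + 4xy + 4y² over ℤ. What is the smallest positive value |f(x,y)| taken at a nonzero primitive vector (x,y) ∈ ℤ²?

river: ρ → (4,4,-5)
river: ρ → (-5,6,3)
river: ρ → (3,6,-5)
river: ρ → (-5,4,4)
closes: descent 0, river 4
min |a| on river = 3

3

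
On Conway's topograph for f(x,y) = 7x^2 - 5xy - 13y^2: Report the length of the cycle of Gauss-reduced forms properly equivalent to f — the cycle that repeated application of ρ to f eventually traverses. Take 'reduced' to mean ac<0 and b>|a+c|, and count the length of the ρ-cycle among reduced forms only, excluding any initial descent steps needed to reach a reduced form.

D = 389, ⌊√D⌋ = 19
descent: ρ → (-13,5,7)
descent: ρ → (7,9,-11)  [lands on river]
river: ρ → (-11,13,5)
river: ρ → (5,17,-5)
river: ρ → (-5,13,11)
river: ρ → (11,9,-7)
river: ρ → (-7,19,1)
river: ρ → (1,19,-7)
river: ρ → (-7,9,11)
river: ρ → (11,13,-5)
river: ρ → (-5,17,5)
river: ρ → (5,13,-11)
river: ρ → (-11,9,7)
river: ρ → (7,19,-1)
river: ρ → (-1,19,7)
ρ-cycle length = 14 (tail of 2 descent steps not counted)

14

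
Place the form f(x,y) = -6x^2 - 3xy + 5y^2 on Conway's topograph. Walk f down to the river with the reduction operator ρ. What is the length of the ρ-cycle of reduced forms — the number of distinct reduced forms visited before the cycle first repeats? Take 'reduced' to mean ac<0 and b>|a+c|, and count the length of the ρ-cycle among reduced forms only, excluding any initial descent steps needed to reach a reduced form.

D = 129, ⌊√D⌋ = 11
descent: ρ → (5,3,-6)  [lands on river]
river: ρ → (-6,9,2)
river: ρ → (2,11,-1)
river: ρ → (-1,11,2)
river: ρ → (2,9,-6)
river: ρ → (-6,3,5)
river: ρ → (5,7,-4)
river: ρ → (-4,9,3)
river: ρ → (3,9,-4)
river: ρ → (-4,7,5)
ρ-cycle length = 10 (tail of 1 descent step not counted)

10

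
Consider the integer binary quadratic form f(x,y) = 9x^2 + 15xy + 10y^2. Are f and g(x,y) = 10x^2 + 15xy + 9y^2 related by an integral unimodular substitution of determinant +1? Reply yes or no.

D₁ = -135, D₂ = -135
f: translate: b→-3 (≡15 mod 18), so (9,15,10)→(9,-3,4)
f: flip: (9,-3,4)→(4,3,9)
f: reduced (well bottom): (4,3,9) with a≤c, −a<b≤a
g: translate: b→-5 (≡15 mod 20), so (10,15,9)→(10,-5,4)
g: flip: (10,-5,4)→(4,5,10)
g: translate: b→-3 (≡5 mod 8), so (4,5,10)→(4,-3,9)
g: reduced (well bottom): (4,-3,9) with a≤c, −a<b≤a
reduced forms (4, 3, 9) vs (4, -3, 9) ⇒ inequivalent

no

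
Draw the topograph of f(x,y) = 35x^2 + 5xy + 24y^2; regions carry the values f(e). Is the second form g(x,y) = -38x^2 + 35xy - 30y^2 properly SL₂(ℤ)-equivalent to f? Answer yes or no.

D₁ = -3335, D₂ = -3335
f: flip: (35,5,24)→(24,-5,35)
f: reduced (well bottom): (24,-5,35) with a≤c, −a<b≤a
g is negative-definite; reduce −g:
−g: flip: (38,-35,30)→(30,35,38)
−g: translate: b→-25 (≡35 mod 60), so (30,35,38)→(30,-25,33)
−g: reduced (well bottom): (30,-25,33) with a≤c, −a<b≤a
flip sign back: reduced form of g is (-30,25,-33)
reduced forms (24, -5, 35) vs (-30, 25, -33) ⇒ inequivalent

no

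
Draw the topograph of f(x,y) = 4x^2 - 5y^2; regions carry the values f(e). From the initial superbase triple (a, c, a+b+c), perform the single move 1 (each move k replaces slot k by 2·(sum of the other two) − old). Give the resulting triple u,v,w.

start (4,-5,-1) = (f(1,0),f(0,1),f(1,1))
replace slot 1: 2·((-5)+(-1)) − 4 = -16 → (-16,-5,-1)

-16,-5,-1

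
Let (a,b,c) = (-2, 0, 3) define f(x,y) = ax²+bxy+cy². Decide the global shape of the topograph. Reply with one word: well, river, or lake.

D = b²−4ac = 0² − 4·(-2)·3 = 24
D > 0 non-square ⇒ indefinite ⇒ periodic river

river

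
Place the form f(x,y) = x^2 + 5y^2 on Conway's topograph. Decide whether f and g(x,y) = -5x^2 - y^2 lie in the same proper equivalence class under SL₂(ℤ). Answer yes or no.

D₁ = -20, D₂ = -20
f: reduced (well bottom): (1,0,5) with a≤c, −a<b≤a
g is negative-definite; reduce −g:
−g: flip: (5,0,1)→(1,0,5)
−g: reduced (well bottom): (1,0,5) with a≤c, −a<b≤a
flip sign back: reduced form of g is (-1,0,-5)
reduced forms (1, 0, 5) vs (-1, 0, -5) ⇒ inequivalent

no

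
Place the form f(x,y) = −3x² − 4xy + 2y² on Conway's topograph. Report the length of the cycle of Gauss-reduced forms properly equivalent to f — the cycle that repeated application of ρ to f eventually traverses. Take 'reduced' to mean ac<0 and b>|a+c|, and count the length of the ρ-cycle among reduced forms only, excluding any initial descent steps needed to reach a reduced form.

D = 40, ⌊√D⌋ = 6
descent: ρ → (2,4,-3)  [lands on river]
river: ρ → (-3,2,3)
river: ρ → (3,4,-2)
river: ρ → (-2,4,3)
river: ρ → (3,2,-3)
river: ρ → (-3,4,2)
ρ-cycle length = 6 (tail of 1 descent step not counted)

6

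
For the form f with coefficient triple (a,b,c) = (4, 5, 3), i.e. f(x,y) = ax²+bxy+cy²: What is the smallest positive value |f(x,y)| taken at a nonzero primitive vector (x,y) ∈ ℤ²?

translate: b→-3 (≡5 mod 8), so (4,5,3)→(4,-3,2)
flip: (4,-3,2)→(2,3,4)
translate: b→-1 (≡3 mod 4), so (2,3,4)→(2,-1,3)
reduced (well bottom): (2,-1,3) with a≤c, −a<b≤a
well minimum = a = 2

2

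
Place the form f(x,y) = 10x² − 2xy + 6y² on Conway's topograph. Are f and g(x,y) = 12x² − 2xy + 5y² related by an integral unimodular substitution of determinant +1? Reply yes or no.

D₁ = -236, D₂ = -236
f: flip: (10,-2,6)→(6,2,10)
f: reduced (well bottom): (6,2,10) with a≤c, −a<b≤a
g: flip: (12,-2,5)→(5,2,12)
g: reduced (well bottom): (5,2,12) with a≤c, −a<b≤a
reduced forms (6, 2, 10) vs (5, 2, 12) ⇒ inequivalent

no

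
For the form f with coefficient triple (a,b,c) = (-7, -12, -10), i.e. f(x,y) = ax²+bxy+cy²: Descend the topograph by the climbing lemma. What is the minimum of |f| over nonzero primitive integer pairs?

translate: b→-2 (≡12 mod 14), so (7,12,10)→(7,-2,5)
flip: (7,-2,5)→(5,2,7)
reduced (well bottom): (5,2,7) with a≤c, −a<b≤a
well minimum |f| = |-5| = 5 (negative-definite)

5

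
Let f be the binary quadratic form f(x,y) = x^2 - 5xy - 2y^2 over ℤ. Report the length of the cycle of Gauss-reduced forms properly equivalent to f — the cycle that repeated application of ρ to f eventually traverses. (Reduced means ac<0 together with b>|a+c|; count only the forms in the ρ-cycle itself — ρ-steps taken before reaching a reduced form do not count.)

D = 33, ⌊√D⌋ = 5
descent: ρ → (-2,5,1)  [lands on river]
river: ρ → (1,5,-2)
river: ρ → (-2,3,3)
river: ρ → (3,3,-2)
ρ-cycle length = 4 (tail of 1 descent step not counted)

4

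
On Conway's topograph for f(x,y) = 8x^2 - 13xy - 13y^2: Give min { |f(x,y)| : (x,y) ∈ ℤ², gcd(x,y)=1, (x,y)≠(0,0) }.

descent: ρ → (-13,13,8)  [lands on river]
river: ρ → (8,19,-7)
river: ρ → (-7,23,2)
river: ρ → (2,21,-18)
river: ρ → (-18,15,5)
river: ρ → (5,15,-18)
river: ρ → (-18,21,2)
river: ρ → (2,23,-7)
river: ρ → (-7,19,8)
river: ρ → (8,13,-13)
closes: descent 1, river 10
min |a| on river = 2

2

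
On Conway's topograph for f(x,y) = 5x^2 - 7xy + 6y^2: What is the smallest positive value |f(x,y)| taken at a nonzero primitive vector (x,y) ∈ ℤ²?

translate: b→3 (≡-7 mod 10), so (5,-7,6)→(5,3,4)
flip: (5,3,4)→(4,-3,5)
reduced (well bottom): (4,-3,5) with a≤c, −a<b≤a
well minimum = a = 4

4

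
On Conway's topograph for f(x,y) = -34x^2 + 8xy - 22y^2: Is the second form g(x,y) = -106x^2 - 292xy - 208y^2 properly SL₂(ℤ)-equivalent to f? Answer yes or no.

D₁ = -2928, D₂ = -2928
f is negative-definite; reduce −f:
−f: flip: (34,-8,22)→(22,8,34)
−f: reduced (well bottom): (22,8,34) with a≤c, −a<b≤a
flip sign back: reduced form of f is (-22,-8,-34)
g is negative-definite; reduce −g:
−g: translate: b→80 (≡292 mod 212), so (106,292,208)→(106,80,22)
−g: flip: (106,80,22)→(22,-80,106)
−g: translate: b→8 (≡-80 mod 44), so (22,-80,106)→(22,8,34)
−g: reduced (well bottom): (22,8,34) with a≤c, −a<b≤a
flip sign back: reduced form of g is (-22,-8,-34)
reduced forms (-22, -8, -34) vs (-22, -8, -34) ⇒ equivalent

yes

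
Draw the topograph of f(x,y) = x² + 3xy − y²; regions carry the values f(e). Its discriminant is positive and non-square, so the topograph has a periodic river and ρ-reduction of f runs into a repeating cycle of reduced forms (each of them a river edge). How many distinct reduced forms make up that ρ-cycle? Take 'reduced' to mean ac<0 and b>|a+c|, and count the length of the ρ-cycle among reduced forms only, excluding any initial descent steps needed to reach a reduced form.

D = 13, ⌊√D⌋ = 3
river: ρ → (-1,3,1)
river: ρ → (1,3,-1)
ρ-cycle length = 2 (tail of 0 descent steps not counted)

2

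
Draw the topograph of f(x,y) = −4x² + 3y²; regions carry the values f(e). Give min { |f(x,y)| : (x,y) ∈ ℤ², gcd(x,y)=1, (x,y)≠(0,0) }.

descent: ρ → (3,6,-1)  [lands on river]
river: ρ → (-1,6,3)
closes: descent 1, river 2
min |a| on river = 1

1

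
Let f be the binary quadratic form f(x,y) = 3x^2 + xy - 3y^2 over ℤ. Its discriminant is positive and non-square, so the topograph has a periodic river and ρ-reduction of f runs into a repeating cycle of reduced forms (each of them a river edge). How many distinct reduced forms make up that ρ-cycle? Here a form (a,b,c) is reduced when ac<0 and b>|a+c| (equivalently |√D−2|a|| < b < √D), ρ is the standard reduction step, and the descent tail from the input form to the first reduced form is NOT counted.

D = 37, ⌊√D⌋ = 6
river: ρ → (-3,5,1)
river: ρ → (1,5,-3)
river: ρ → (-3,1,3)
river: ρ → (3,5,-1)
river: ρ → (-1,5,3)
river: ρ → (3,1,-3)
ρ-cycle length = 6 (tail of 0 descent steps not counted)

6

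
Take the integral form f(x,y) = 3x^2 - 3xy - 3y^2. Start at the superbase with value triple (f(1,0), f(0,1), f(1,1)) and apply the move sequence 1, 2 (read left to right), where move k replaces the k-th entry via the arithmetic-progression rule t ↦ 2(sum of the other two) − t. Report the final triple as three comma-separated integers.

start (3,-3,-3) = (f(1,0),f(0,1),f(1,1))
replace slot 1: 2·((-3)+(-3)) − 3 = -15 → (-15,-3,-3)
replace slot 2: 2·((-15)+(-3)) − (-3) = -33 → (-15,-33,-3)

-15,-33,-3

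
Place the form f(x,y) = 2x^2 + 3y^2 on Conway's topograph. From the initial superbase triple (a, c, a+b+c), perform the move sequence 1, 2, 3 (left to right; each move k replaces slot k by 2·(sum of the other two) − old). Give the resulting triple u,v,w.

start (2,3,5) = (f(1,0),f(0,1),f(1,1))
replace slot 1: 2·(3+5) − 2 = 14 → (14,3,5)
replace slot 2: 2·(14+5) − 3 = 35 → (14,35,5)
replace slot 3: 2·(14+35) − 5 = 93 → (14,35,93)

14,35,93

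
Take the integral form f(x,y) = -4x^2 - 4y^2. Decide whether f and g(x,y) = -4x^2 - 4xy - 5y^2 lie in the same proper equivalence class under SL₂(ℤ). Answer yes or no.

D₁ = -64, D₂ = -64
f is negative-definite; reduce −f:
−f: reduced (well bottom): (4,0,4) with a≤c, −a<b≤a
flip sign back: reduced form of f is (-4,0,-4)
g is negative-definite; reduce −g:
−g: reduced (well bottom): (4,4,5) with a≤c, −a<b≤a
flip sign back: reduced form of g is (-4,-4,-5)
reduced forms (-4, 0, -4) vs (-4, -4, -5) ⇒ inequivalent

no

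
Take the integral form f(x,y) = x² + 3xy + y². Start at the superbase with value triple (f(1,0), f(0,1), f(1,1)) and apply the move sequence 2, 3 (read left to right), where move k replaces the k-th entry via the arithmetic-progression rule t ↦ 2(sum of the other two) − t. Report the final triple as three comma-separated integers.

start (1,1,5) = (f(1,0),f(0,1),f(1,1))
replace slot 2: 2·(1+5) − 1 = 11 → (1,11,5)
replace slot 3: 2·(1+11) − 5 = 19 → (1,11,19)

1,11,19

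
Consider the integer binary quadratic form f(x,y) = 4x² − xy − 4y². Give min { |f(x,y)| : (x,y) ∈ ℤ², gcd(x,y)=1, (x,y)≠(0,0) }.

descent: ρ → (-4,1,4)  [lands on river]
river: ρ → (4,7,-1)
river: ρ → (-1,7,4)
river: ρ → (4,1,-4)
river: ρ → (-4,7,1)
river: ρ → (1,7,-4)
closes: descent 1, river 6
min |a| on river = 1

1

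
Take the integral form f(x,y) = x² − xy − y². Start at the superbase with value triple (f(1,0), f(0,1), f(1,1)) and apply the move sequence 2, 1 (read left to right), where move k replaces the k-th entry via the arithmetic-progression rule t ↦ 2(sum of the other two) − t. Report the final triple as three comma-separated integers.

start (1,-1,-1) = (f(1,0),f(0,1),f(1,1))
replace slot 2: 2·(1+(-1)) − (-1) = 1 → (1,1,-1)
replace slot 1: 2·(1+(-1)) − 1 = -1 → (-1,1,-1)

-1,1,-1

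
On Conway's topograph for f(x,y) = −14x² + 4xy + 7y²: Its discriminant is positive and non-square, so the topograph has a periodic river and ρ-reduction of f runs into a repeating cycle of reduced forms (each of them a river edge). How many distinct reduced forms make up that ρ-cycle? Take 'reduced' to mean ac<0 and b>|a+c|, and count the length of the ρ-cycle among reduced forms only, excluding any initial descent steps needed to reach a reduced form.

D = 408, ⌊√D⌋ = 20
descent: ρ → (7,10,-11)  [lands on river]
river: ρ → (-11,12,6)
river: ρ → (6,12,-11)
river: ρ → (-11,10,7)
river: ρ → (7,18,-3)
river: ρ → (-3,18,7)
ρ-cycle length = 6 (tail of 1 descent step not counted)

6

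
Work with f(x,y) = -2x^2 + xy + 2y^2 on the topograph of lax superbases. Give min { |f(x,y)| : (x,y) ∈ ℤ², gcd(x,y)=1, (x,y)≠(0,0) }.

river: ρ → (2,3,-1)
river: ρ → (-1,3,2)
river: ρ → (2,1,-2)
river: ρ → (-2,3,1)
river: ρ → (1,3,-2)
river: ρ → (-2,1,2)
closes: descent 0, river 6
min |a| on river = 1

1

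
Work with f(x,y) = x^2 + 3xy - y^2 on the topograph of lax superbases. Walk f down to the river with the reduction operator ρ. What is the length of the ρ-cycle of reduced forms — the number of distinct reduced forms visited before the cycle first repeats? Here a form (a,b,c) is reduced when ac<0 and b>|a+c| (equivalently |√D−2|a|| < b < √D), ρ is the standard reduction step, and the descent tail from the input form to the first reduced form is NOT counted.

D = 13, ⌊√D⌋ = 3
river: ρ → (-1,3,1)
river: ρ → (1,3,-1)
ρ-cycle length = 2 (tail of 0 descent steps not counted)

2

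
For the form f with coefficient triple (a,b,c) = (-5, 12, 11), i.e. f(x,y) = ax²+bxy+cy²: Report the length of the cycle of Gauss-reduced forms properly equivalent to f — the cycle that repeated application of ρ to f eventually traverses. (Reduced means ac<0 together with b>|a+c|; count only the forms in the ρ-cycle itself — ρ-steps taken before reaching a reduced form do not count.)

D = 364, ⌊√D⌋ = 19
river: ρ → (11,10,-6)
river: ρ → (-6,14,7)
river: ρ → (7,14,-6)
river: ρ → (-6,10,11)
river: ρ → (11,12,-5)
river: ρ → (-5,18,2)
river: ρ → (2,18,-5)
river: ρ → (-5,12,11)
ρ-cycle length = 8 (tail of 0 descent steps not counted)

8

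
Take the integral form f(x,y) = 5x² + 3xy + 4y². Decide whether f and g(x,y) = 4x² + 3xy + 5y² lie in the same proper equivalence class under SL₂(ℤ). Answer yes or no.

D₁ = -71, D₂ = -71
f: flip: (5,3,4)→(4,-3,5)
f: reduced (well bottom): (4,-3,5) with a≤c, −a<b≤a
g: reduced (well bottom): (4,3,5) with a≤c, −a<b≤a
reduced forms (4, -3, 5) vs (4, 3, 5) ⇒ inequivalent

no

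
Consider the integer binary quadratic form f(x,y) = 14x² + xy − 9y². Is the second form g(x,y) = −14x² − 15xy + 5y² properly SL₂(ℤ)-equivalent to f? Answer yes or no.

D₁ = 505, D₂ = 505
river cycle of f (length 6): (-9, 17, 6), (6, 19, -6), (-6, 17, 9), (9, 19, -4), (-4, 21, 4), (4, 19, -9)
river cycle of g (length 8): (5, 15, -14), (-14, 13, 6), (6, 11, -16), (-16, 21, 1), (1, 21, -16), (-16, 11, 6), (6, 13, -14), (-14, 15, 5)
cycles differ ⇒ inequivalent

no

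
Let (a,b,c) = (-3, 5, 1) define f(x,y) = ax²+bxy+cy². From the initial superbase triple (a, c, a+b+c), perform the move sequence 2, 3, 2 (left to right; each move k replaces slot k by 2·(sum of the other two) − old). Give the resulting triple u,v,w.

start (-3,1,3) = (f(1,0),f(0,1),f(1,1))
replace slot 2: 2·((-3)+3) − 1 = -1 → (-3,-1,3)
replace slot 3: 2·((-3)+(-1)) − 3 = -11 → (-3,-1,-11)
replace slot 2: 2·((-3)+(-11)) − (-1) = -27 → (-3,-27,-11)

-3,-27,-11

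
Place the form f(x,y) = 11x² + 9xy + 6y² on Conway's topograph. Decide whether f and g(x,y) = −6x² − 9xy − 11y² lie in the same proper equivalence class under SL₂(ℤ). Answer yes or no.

D₁ = -183, D₂ = -183
f: flip: (11,9,6)→(6,-9,11)
f: translate: b→3 (≡-9 mod 12), so (6,-9,11)→(6,3,8)
f: reduced (well bottom): (6,3,8) with a≤c, −a<b≤a
g is negative-definite; reduce −g:
−g: translate: b→-3 (≡9 mod 12), so (6,9,11)→(6,-3,8)
−g: reduced (well bottom): (6,-3,8) with a≤c, −a<b≤a
flip sign back: reduced form of g is (-6,3,-8)
reduced forms (6, 3, 8) vs (-6, 3, -8) ⇒ inequivalent

no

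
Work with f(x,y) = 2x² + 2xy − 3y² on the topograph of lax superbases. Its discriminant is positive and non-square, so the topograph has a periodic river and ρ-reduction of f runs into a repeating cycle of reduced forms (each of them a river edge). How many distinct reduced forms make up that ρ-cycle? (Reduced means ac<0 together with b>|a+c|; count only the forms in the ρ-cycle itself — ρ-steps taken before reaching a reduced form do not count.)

D = 28, ⌊√D⌋ = 5
river: ρ → (-3,4,1)
river: ρ → (1,4,-3)
river: ρ → (-3,2,2)
river: ρ → (2,2,-3)
ρ-cycle length = 4 (tail of 0 descent steps not counted)

4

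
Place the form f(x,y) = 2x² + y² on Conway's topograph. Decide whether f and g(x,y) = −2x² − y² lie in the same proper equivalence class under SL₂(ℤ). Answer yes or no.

D₁ = -8, D₂ = -8
f: flip: (2,0,1)→(1,0,2)
f: reduced (well bottom): (1,0,2) with a≤c, −a<b≤a
g is negative-definite; reduce −g:
−g: flip: (2,0,1)→(1,0,2)
−g: reduced (well bottom): (1,0,2) with a≤c, −a<b≤a
flip sign back: reduced form of g is (-1,0,-2)
reduced forms (1, 0, 2) vs (-1, 0, -2) ⇒ inequivalent

no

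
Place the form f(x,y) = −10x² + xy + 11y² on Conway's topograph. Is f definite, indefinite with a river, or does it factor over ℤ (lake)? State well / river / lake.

D = b²−4ac = 1² − 4·(-10)·11 = 441
D = 21² is a perfect square ⇒ form factors over ℤ ⇒ lakes

lake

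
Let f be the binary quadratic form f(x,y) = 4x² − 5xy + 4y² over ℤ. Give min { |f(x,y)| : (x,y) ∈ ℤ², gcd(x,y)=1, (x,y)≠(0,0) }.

translate: b→3 (≡-5 mod 8), so (4,-5,4)→(4,3,3)
flip: (4,3,3)→(3,-3,4)
translate: b→3 (≡-3 mod 6), so (3,-3,4)→(3,3,4)
reduced (well bottom): (3,3,4) with a≤c, −a<b≤a
well minimum = a = 3

3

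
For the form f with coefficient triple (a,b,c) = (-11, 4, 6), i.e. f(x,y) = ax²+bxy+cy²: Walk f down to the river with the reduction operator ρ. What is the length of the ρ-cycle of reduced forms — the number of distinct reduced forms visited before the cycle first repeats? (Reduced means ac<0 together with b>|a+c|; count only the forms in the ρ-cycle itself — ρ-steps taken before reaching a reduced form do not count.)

D = 280, ⌊√D⌋ = 16
descent: ρ → (6,8,-9)  [lands on river]
river: ρ → (-9,10,5)
river: ρ → (5,10,-9)
river: ρ → (-9,8,6)
river: ρ → (6,16,-1)
river: ρ → (-1,16,6)
ρ-cycle length = 6 (tail of 1 descent step not counted)

6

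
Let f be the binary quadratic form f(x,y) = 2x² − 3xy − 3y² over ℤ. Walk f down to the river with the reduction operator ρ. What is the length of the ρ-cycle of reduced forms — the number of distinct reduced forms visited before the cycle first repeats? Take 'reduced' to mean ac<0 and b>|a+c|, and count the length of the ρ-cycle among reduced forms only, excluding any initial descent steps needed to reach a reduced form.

D = 33, ⌊√D⌋ = 5
descent: ρ → (-3,3,2)  [lands on river]
river: ρ → (2,5,-1)
river: ρ → (-1,5,2)
river: ρ → (2,3,-3)
ρ-cycle length = 4 (tail of 1 descent step not counted)

4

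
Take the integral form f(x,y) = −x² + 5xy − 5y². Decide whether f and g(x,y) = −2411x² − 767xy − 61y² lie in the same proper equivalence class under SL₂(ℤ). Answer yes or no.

D₁ = 5, D₂ = 5
river cycle of f (length 2): (-1, 1, 1), (1, 1, -1)
river cycle of g (length 2): (-1, 1, 1), (1, 1, -1)
cycles coincide ⇒ equivalent

yes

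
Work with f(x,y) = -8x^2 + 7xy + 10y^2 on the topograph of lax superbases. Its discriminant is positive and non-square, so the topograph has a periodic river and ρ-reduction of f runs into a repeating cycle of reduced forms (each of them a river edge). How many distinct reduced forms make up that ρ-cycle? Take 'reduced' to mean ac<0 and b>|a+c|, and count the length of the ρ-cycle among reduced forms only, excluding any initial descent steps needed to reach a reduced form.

D = 369, ⌊√D⌋ = 19
river: ρ → (10,13,-5)
river: ρ → (-5,17,4)
river: ρ → (4,15,-9)
river: ρ → (-9,3,10)
river: ρ → (10,17,-2)
river: ρ → (-2,19,1)
river: ρ → (1,19,-2)
river: ρ → (-2,17,10)
river: ρ → (10,3,-9)
river: ρ → (-9,15,4)
river: ρ → (4,17,-5)
river: ρ → (-5,13,10)
river: ρ → (10,7,-8)
river: ρ → (-8,9,9)
river: ρ → (9,9,-8)
river: ρ → (-8,7,10)
ρ-cycle length = 16 (tail of 0 descent steps not counted)

16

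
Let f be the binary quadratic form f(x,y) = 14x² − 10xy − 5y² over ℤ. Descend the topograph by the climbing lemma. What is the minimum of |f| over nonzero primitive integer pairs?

descent: ρ → (-5,10,14)  [lands on river]
river: ρ → (14,18,-1)
river: ρ → (-1,18,14)
river: ρ → (14,10,-5)
closes: descent 1, river 4
min |a| on river = 1

1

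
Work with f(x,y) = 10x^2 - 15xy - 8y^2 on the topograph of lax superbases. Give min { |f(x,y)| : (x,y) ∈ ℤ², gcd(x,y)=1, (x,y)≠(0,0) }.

descent: ρ → (-8,15,10)  [lands on river]
river: ρ → (10,5,-13)
river: ρ → (-13,21,2)
river: ρ → (2,23,-2)
river: ρ → (-2,21,13)
river: ρ → (13,5,-10)
river: ρ → (-10,15,8)
river: ρ → (8,17,-8)
closes: descent 1, river 8
min |a| on river = 2

2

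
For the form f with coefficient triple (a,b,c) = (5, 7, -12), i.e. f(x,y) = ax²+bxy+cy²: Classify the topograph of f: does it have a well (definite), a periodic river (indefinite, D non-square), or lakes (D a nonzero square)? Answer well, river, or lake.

D = b²−4ac = 7² − 4·5·(-12) = 289
D = 17² is a perfect square ⇒ form factors over ℤ ⇒ lakes

lake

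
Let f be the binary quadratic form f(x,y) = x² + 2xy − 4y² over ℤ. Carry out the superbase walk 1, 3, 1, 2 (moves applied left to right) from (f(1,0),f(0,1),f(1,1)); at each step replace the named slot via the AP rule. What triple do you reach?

start (1,-4,-1) = (f(1,0),f(0,1),f(1,1))
replace slot 1: 2·((-4)+(-1)) − 1 = -11 → (-11,-4,-1)
replace slot 3: 2·((-11)+(-4)) − (-1) = -29 → (-11,-4,-29)
replace slot 1: 2·((-4)+(-29)) − (-11) = -55 → (-55,-4,-29)
replace slot 2: 2·((-55)+(-29)) − (-4) = -164 → (-55,-164,-29)

-55,-164,-29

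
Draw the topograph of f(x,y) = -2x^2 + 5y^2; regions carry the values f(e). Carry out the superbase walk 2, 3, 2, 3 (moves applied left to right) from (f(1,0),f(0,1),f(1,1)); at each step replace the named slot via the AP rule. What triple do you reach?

start (-2,5,3) = (f(1,0),f(0,1),f(1,1))
replace slot 2: 2·((-2)+3) − 5 = -3 → (-2,-3,3)
replace slot 3: 2·((-2)+(-3)) − 3 = -13 → (-2,-3,-13)
replace slot 2: 2·((-2)+(-13)) − (-3) = -27 → (-2,-27,-13)
replace slot 3: 2·((-2)+(-27)) − (-13) = -45 → (-2,-27,-45)

-2,-27,-45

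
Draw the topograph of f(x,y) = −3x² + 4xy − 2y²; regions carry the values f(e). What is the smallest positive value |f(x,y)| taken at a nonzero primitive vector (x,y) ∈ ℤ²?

translate: b→2 (≡-4 mod 6), so (3,-4,2)→(3,2,1)
flip: (3,2,1)→(1,-2,3)
translate: b→0 (≡-2 mod 2), so (1,-2,3)→(1,0,2)
reduced (well bottom): (1,0,2) with a≤c, −a<b≤a
well minimum |f| = |-1| = 1 (negative-definite)

1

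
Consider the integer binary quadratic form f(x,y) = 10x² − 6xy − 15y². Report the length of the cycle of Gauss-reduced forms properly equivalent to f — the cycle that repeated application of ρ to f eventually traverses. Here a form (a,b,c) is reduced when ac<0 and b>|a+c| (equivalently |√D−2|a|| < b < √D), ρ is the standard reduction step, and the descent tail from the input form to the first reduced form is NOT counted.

D = 636, ⌊√D⌋ = 25
descent: ρ → (-15,6,10)  [lands on river]
river: ρ → (10,14,-11)
river: ρ → (-11,8,13)
river: ρ → (13,18,-6)
river: ρ → (-6,18,13)
river: ρ → (13,8,-11)
river: ρ → (-11,14,10)
river: ρ → (10,6,-15)
river: ρ → (-15,24,1)
river: ρ → (1,24,-15)
ρ-cycle length = 10 (tail of 1 descent step not counted)

10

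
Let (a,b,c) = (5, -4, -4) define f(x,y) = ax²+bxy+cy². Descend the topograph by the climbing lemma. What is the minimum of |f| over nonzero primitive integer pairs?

descent: ρ → (-4,4,5)  [lands on river]
river: ρ → (5,6,-3)
river: ρ → (-3,6,5)
river: ρ → (5,4,-4)
closes: descent 1, river 4
min |a| on river = 3

3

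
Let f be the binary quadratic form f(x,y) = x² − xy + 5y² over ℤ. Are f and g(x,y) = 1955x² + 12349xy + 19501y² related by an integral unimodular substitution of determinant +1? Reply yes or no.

D₁ = -19, D₂ = -19
f: translate: b→1 (≡-1 mod 2), so (1,-1,5)→(1,1,5)
f: reduced (well bottom): (1,1,5) with a≤c, −a<b≤a
g: translate: b→619 (≡12349 mod 3910), so (1955,12349,19501)→(1955,619,49)
g: flip: (1955,619,49)→(49,-619,1955)
g: translate: b→-31 (≡-619 mod 98), so (49,-619,1955)→(49,-31,5)
g: flip: (49,-31,5)→(5,31,49)
g: translate: b→1 (≡31 mod 10), so (5,31,49)→(5,1,1)
g: flip: (5,1,1)→(1,-1,5)
g: translate: b→1 (≡-1 mod 2), so (1,-1,5)→(1,1,5)
g: reduced (well bottom): (1,1,5) with a≤c, −a<b≤a
reduced forms (1, 1, 5) vs (1, 1, 5) ⇒ equivalent

yes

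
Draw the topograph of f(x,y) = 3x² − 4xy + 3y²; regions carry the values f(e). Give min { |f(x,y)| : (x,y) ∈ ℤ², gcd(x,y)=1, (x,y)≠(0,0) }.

translate: b→2 (≡-4 mod 6), so (3,-4,3)→(3,2,2)
flip: (3,2,2)→(2,-2,3)
translate: b→2 (≡-2 mod 4), so (2,-2,3)→(2,2,3)
reduced (well bottom): (2,2,3) with a≤c, −a<b≤a
well minimum = a = 2

2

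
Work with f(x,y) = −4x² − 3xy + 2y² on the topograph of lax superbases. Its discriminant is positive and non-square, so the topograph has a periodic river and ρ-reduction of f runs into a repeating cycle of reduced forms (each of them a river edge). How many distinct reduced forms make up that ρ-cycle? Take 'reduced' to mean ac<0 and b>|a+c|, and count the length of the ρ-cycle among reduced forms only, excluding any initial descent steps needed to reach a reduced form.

D = 41, ⌊√D⌋ = 6
descent: ρ → (2,3,-4)  [lands on river]
river: ρ → (-4,5,1)
river: ρ → (1,5,-4)
river: ρ → (-4,3,2)
river: ρ → (2,5,-2)
river: ρ → (-2,3,4)
river: ρ → (4,5,-1)
river: ρ → (-1,5,4)
river: ρ → (4,3,-2)
river: ρ → (-2,5,2)
ρ-cycle length = 10 (tail of 1 descent step not counted)

10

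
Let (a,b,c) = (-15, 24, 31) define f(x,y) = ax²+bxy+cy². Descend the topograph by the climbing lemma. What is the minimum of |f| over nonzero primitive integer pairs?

river: ρ → (31,38,-8)
river: ρ → (-8,42,21)
river: ρ → (21,42,-8)
river: ρ → (-8,38,31)
river: ρ → (31,24,-15)
river: ρ → (-15,36,19)
river: ρ → (19,40,-11)
river: ρ → (-11,48,3)
river: ρ → (3,48,-11)
river: ρ → (-11,40,19)
river: ρ → (19,36,-15)
river: ρ → (-15,24,31)
closes: descent 0, river 12
min |a| on river = 3

3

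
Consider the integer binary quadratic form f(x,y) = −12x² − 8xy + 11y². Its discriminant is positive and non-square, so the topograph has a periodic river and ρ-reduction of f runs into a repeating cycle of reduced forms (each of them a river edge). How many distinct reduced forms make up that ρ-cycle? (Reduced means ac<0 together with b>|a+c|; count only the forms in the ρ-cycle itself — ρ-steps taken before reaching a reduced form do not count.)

D = 592, ⌊√D⌋ = 24
descent: ρ → (11,8,-12)  [lands on river]
river: ρ → (-12,16,7)
river: ρ → (7,12,-16)
river: ρ → (-16,20,3)
river: ρ → (3,22,-9)
river: ρ → (-9,14,11)
ρ-cycle length = 6 (tail of 1 descent step not counted)

6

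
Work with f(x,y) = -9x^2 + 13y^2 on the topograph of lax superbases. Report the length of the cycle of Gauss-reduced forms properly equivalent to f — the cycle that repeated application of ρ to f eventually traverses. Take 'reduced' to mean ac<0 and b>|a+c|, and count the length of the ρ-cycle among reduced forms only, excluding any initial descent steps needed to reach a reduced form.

D = 468, ⌊√D⌋ = 21
descent: ρ → (13,0,-9)
descent: ρ → (-9,18,4)  [lands on river]
river: ρ → (4,14,-17)
river: ρ → (-17,20,1)
river: ρ → (1,20,-17)
river: ρ → (-17,14,4)
river: ρ → (4,18,-9)
ρ-cycle length = 6 (tail of 2 descent steps not counted)

6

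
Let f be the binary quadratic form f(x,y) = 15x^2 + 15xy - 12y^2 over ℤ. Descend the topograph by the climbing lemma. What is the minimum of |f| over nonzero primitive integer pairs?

river: ρ → (-12,9,18)
river: ρ → (18,27,-3)
river: ρ → (-3,27,18)
river: ρ → (18,9,-12)
river: ρ → (-12,15,15)
river: ρ → (15,15,-12)
closes: descent 0, river 6
min |a| on river = 3

3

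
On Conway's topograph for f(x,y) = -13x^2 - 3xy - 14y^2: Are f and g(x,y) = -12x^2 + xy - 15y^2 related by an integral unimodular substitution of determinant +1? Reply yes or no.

D₁ = -719, D₂ = -719
f is negative-definite; reduce −f:
−f: reduced (well bottom): (13,3,14) with a≤c, −a<b≤a
flip sign back: reduced form of f is (-13,-3,-14)
g is negative-definite; reduce −g:
−g: reduced (well bottom): (12,-1,15) with a≤c, −a<b≤a
flip sign back: reduced form of g is (-12,1,-15)
reduced forms (-13, -3, -14) vs (-12, 1, -15) ⇒ inequivalent

no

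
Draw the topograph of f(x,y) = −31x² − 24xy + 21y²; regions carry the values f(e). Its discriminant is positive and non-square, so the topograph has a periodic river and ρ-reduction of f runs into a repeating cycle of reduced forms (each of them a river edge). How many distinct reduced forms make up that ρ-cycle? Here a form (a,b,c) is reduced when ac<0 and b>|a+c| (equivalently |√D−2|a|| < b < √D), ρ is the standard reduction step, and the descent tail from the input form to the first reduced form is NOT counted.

D = 3180, ⌊√D⌋ = 56
descent: ρ → (21,24,-31)  [lands on river]
river: ρ → (-31,38,14)
river: ρ → (14,46,-19)
river: ρ → (-19,30,30)
river: ρ → (30,30,-19)
river: ρ → (-19,46,14)
river: ρ → (14,38,-31)
river: ρ → (-31,24,21)
river: ρ → (21,18,-34)
river: ρ → (-34,50,5)
river: ρ → (5,50,-34)
river: ρ → (-34,18,21)
ρ-cycle length = 12 (tail of 1 descent step not counted)

12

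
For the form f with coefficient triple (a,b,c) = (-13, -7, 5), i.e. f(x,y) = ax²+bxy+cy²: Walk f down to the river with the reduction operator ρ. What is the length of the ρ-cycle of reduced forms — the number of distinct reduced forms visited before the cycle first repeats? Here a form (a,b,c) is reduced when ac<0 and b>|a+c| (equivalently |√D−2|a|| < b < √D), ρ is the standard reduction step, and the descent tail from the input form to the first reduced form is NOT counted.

D = 309, ⌊√D⌋ = 17
descent: ρ → (5,17,-1)  [lands on river]
river: ρ → (-1,17,5)
river: ρ → (5,13,-7)
river: ρ → (-7,15,3)
river: ρ → (3,15,-7)
river: ρ → (-7,13,5)
ρ-cycle length = 6 (tail of 1 descent step not counted)

6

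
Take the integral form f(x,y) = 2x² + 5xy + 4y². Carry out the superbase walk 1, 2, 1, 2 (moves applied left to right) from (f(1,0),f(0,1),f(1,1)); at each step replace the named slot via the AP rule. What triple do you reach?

start (2,4,11) = (f(1,0),f(0,1),f(1,1))
replace slot 1: 2·(4+11) − 2 = 28 → (28,4,11)
replace slot 2: 2·(28+11) − 4 = 74 → (28,74,11)
replace slot 1: 2·(74+11) − 28 = 142 → (142,74,11)
replace slot 2: 2·(142+11) − 74 = 232 → (142,232,11)

142,232,11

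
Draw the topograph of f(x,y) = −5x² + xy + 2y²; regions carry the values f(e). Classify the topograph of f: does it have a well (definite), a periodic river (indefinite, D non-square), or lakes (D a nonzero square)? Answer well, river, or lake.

D = b²−4ac = 1² − 4·(-5)·2 = 41
D > 0 non-square ⇒ indefinite ⇒ periodic river

river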